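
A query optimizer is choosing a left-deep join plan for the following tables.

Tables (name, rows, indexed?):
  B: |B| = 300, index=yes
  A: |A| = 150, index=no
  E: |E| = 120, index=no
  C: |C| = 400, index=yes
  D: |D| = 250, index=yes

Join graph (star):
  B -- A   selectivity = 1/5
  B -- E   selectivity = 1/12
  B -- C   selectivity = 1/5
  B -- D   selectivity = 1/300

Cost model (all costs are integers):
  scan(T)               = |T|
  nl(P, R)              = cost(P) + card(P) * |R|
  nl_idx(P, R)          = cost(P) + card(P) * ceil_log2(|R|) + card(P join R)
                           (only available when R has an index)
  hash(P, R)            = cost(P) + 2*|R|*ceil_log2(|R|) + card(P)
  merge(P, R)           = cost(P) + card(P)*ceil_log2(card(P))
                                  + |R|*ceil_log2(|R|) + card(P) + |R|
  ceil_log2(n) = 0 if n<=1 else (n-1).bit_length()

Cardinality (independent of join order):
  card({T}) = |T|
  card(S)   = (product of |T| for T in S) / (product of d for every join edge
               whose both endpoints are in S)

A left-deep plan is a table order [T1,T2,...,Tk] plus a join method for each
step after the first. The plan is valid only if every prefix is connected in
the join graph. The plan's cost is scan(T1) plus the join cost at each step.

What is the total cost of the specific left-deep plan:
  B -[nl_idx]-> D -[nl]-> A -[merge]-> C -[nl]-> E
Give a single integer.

72149450

step 1: scan B: cost=300, card=300
step 2: join D via nl_idx
    card(P join D) = 300*250/(300) = 250
    cost = 300 + 300*8 + 250 = 2950
step 3: join A via nl
    card(P join A) = 250*150/(5) = 7500
    cost = 2950 + 250*150 = 40450
step 4: join C via merge
    card(P join C) = 7500*400/(5) = 600000
    cost = 40450 + 7500*13 + 400*9 + 7500 + 400 = 149450
step 5: join E via nl
    card(P join E) = 600000*120/(12) = 6000000
    cost = 149450 + 600000*120 = 72149450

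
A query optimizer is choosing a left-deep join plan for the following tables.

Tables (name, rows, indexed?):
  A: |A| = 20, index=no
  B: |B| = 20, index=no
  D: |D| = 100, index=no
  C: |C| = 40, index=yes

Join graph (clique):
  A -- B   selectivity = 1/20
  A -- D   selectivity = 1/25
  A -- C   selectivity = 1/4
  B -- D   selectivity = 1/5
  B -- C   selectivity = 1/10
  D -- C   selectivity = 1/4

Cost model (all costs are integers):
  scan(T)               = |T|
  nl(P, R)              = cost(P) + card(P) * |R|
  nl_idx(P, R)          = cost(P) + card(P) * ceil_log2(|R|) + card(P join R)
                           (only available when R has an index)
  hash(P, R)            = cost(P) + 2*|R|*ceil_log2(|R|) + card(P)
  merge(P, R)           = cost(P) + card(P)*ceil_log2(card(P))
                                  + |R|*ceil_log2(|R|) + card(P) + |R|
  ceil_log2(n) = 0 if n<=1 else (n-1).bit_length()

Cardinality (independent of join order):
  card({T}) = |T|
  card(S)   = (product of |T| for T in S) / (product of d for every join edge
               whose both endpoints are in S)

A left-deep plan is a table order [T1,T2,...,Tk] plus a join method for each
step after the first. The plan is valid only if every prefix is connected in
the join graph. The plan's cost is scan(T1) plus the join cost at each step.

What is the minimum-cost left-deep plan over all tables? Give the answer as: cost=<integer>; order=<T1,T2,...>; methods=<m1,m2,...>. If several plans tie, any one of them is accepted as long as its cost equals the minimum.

Selinger DP (subsets sized 1..n):
  {A}: scan cost=20, card=20
  {B}: scan cost=20, card=20
  {D}: scan cost=100, card=100
  {C}: scan cost=40, card=40
  {AB}: card=20; try (B,hash)→240, (A,hash)→240, (B,merge)→260, (A,merge)→260, (B,nl)→420, (A,nl)→420; best=240 via (B,hash)
  {AD}: card=80; try (A,hash)→400, (D,merge)→940, (A,merge)→1020, (D,hash)→1440, (D,nl)→2020, (A,nl)→2100; best=400 via (A,hash)
  {AC}: card=200; try (A,hash)→280, (C,nl_idx)→340, (C,merge)→420, (A,merge)→440, (C,hash)→520, (C,nl)→820 …(+1); best=280 via (A,hash)
  {BD}: card=400; try (B,hash)→400, (D,merge)→940, (B,merge)→1020, (D,hash)→1440, (D,nl)→2020, (B,nl)→2100; best=400 via (B,hash)
  {BC}: card=80; try (C,nl_idx)→220, (B,hash)→280, (C,merge)→420, (B,merge)→440, (C,hash)→520, (C,nl)→820 …(+1); best=220 via (C,nl_idx)
  {CD}: card=1000; try (C,hash)→680, (D,merge)→1120, (C,merge)→1180, (D,hash)→1480, (C,nl_idx)→1700, (D,nl)→4040 …(+1); best=680 via (C,hash)
  {ABD}: card=16; try (B,hash)→680, (A,hash)→1000, (D,merge)→1160, (B,merge)→1160, (D,hash)→1660, (B,nl)→2000 …(+3); best=680 via (B,hash)
  {ABC}: card=20; try (C,nl_idx)→380, (A,hash)→500, (C,merge)→640, (B,hash)→680, (C,hash)→740, (A,merge)→980 …(+4); best=380 via (C,nl_idx)
  {ACD}: card=200; try (C,hash)→960, (C,nl_idx)→1080, (C,merge)→1320, (D,hash)→1880, (A,hash)→1880, (D,merge)→2880 …(+4); best=960 via (C,hash)
  {BCD}: card=400; try (C,hash)→1280, (D,merge)→1660, (D,hash)→1700, (B,hash)→1880, (C,nl_idx)→3200, (C,merge)→4680 …(+4); best=1280 via (C,hash)
  {ABCD}: card=4; try (C,nl_idx)→780, (C,merge)→1040, (C,hash)→1176, (D,merge)→1300, (C,nl)→1320, (B,hash)→1360 …(+7); best=780 via (C,nl_idx)

cost=780; order=D,A,B,C; methods=hash,hash,nl_idx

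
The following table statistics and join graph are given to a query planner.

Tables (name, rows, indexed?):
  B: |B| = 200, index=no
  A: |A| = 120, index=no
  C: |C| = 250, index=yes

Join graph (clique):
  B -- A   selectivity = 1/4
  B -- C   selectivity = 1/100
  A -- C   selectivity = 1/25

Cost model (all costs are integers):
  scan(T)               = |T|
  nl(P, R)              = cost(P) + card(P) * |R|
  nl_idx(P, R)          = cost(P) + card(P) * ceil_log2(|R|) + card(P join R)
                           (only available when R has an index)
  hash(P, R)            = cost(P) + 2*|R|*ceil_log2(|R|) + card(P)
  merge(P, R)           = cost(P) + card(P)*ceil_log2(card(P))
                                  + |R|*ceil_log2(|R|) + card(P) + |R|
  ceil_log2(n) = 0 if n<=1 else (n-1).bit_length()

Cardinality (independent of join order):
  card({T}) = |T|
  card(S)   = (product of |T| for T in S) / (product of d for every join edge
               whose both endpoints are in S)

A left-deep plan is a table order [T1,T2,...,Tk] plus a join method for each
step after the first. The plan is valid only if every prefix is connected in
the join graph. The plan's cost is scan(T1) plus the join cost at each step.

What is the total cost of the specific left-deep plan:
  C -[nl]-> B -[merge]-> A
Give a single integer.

step 1: scan C: cost=250, card=250
step 2: join B via nl
    card(P join B) = 250*200/(100) = 500
    cost = 250 + 250*200 = 50250
step 3: join A via merge
    card(P join A) = 500*120/(4*25) = 600
    cost = 50250 + 500*9 + 120*7 + 500 + 120 = 56210

56210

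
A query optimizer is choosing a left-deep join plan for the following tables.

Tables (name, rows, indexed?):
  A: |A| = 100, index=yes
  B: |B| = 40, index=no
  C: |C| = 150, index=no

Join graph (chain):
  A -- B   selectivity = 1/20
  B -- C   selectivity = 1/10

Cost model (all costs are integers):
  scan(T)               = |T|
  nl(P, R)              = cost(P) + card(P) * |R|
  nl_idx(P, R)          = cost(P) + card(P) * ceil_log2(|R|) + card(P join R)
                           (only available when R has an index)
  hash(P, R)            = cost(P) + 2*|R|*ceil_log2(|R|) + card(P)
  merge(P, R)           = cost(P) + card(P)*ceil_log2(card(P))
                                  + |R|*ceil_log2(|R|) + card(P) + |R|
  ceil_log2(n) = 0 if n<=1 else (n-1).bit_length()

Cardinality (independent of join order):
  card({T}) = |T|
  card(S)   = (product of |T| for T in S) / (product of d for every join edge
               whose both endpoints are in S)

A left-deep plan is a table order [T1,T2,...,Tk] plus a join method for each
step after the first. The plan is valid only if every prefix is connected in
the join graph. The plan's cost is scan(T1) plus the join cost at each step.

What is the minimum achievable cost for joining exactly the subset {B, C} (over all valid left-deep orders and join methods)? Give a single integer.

780

Selinger DP over subsets of {B,C}:
  {B}: scan cost=40, card=40
  {C}: scan cost=150, card=150
  {BC}: card=600; try (B,hash)→780, (C,merge)→1670, (B,merge)→1780, (C,hash)→2480, (C,nl)→6040, (B,nl)→6150; best=780 via (B,hash)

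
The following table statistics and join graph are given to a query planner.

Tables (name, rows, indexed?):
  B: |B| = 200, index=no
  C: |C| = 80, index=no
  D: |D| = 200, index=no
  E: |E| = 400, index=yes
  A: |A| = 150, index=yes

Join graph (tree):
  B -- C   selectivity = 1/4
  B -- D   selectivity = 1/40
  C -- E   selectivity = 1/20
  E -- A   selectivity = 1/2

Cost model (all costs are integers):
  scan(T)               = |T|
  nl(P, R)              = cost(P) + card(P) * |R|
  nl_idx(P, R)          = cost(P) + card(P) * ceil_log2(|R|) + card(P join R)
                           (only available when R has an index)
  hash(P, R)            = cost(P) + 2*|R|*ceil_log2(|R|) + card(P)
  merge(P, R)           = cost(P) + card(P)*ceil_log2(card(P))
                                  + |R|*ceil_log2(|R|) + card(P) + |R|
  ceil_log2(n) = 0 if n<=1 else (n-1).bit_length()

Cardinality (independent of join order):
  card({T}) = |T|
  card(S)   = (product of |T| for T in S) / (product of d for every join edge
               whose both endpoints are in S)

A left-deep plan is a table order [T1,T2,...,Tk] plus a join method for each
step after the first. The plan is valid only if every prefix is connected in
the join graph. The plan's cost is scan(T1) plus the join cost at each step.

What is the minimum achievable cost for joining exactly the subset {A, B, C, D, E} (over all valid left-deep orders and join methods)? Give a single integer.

435320

Selinger DP over subsets of {A,B,C,D,E}:
  {B}: scan cost=200, card=200
  {C}: scan cost=80, card=80
  {D}: scan cost=200, card=200
  {E}: scan cost=400, card=400
  {A}: scan cost=150, card=150
  {BC}: card=4000; try (C,hash)→1520, (B,merge)→2520, (C,merge)→2640, (B,hash)→3360, (B,nl)→16080, (C,nl)→16200; best=1520 via (C,hash)
  {BD}: card=1000; try (D,hash)→3600, (B,hash)→3600, (D,merge)→3800, (B,merge)→3800, (D,nl)→40200, (B,nl)→40200; best=3600 via (D,hash)
  {CE}: card=1600; try (C,hash)→1920, (E,nl_idx)→2400, (E,merge)→4720, (C,merge)→5040, (E,hash)→7360, (E,nl)→32080 …(+1); best=1920 via (C,hash)
  {AE}: card=30000; try (A,hash)→3200, (E,merge)→5500, (A,merge)→5750, (E,hash)→7500, (E,nl_idx)→31500, (A,nl_idx)→33600 …(+2); best=3200 via (A,hash)
  {BCD}: card=20000; try (C,hash)→5720, (D,hash)→8720, (C,merge)→15240, (D,merge)→55320, (C,nl)→83600, (D,nl)→801520; best=5720 via (C,hash)
  {BCE}: card=80000; try (B,hash)→6720, (E,hash)→12720, (B,merge)→22920, (E,merge)→57520, (E,nl_idx)→117520, (B,nl)→321920 …(+1); best=6720 via (B,hash)
  {ACE}: card=120000; try (A,hash)→5920, (A,merge)→22470, (C,hash)→34320, (A,nl_idx)→134720, (A,nl)→241920, (C,merge)→483840 …(+1); best=5920 via (A,hash)
  {BCDE}: card=400000; try (E,hash)→32920, (D,hash)→89920, (E,merge)→329720, (E,nl_idx)→585720, (D,merge)→1448520, (E,nl)→8005720 …(+1); best=32920 via (E,hash)
  {ABCE}: card=6000000; try (A,hash)→89120, (B,hash)→129120, (A,merge)→1448070, (B,merge)→2167720, (A,nl_idx)→6646720, (A,nl)→12006720 …(+1); best=89120 via (A,hash)
  {ABCDE}: card=30000000; try (A,hash)→435320, (D,hash)→6092320, (A,merge)→8034270, (A,nl_idx)→33232920, (A,nl)→60032920, (D,merge)→144090920 …(+1); best=435320 via (A,hash)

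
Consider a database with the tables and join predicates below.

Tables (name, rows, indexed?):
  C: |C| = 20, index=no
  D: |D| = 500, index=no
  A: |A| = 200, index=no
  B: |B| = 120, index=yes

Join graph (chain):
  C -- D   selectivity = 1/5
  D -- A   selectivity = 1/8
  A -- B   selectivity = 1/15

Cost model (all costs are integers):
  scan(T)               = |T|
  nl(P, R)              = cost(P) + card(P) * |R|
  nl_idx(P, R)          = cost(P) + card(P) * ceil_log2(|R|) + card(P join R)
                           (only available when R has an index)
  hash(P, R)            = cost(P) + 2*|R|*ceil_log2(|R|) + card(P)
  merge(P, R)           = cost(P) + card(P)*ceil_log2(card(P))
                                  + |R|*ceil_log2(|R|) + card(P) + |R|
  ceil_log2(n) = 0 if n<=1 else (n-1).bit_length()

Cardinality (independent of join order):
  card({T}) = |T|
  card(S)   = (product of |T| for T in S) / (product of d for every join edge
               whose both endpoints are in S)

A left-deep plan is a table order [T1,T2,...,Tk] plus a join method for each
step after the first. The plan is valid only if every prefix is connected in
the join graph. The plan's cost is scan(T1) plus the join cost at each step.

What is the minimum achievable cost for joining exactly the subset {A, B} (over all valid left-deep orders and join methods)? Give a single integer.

2080

Selinger DP over subsets of {A,B}:
  {A}: scan cost=200, card=200
  {B}: scan cost=120, card=120
  {AB}: card=1600; try (B,hash)→2080, (A,merge)→2880, (B,merge)→2960, (B,nl_idx)→3200, (A,hash)→3440, (A,nl)→24120 …(+1); best=2080 via (B,hash)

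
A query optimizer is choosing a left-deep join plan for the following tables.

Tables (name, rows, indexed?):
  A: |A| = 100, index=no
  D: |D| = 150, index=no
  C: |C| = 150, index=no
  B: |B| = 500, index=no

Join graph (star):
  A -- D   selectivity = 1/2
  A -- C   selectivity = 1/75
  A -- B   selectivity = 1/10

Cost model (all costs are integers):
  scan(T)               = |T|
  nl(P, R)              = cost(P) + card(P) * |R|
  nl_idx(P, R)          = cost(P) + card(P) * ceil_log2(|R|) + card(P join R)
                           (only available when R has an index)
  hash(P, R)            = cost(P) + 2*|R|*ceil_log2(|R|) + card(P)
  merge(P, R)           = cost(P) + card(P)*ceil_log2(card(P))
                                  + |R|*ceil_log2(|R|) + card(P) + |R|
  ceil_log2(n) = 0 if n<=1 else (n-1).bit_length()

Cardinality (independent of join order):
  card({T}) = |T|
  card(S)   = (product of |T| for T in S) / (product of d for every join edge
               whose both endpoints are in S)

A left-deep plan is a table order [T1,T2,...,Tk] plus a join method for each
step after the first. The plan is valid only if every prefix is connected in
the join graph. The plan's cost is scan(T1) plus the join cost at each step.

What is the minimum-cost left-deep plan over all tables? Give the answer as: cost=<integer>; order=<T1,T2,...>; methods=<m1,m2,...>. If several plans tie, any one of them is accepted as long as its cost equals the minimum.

cost=20900; order=C,A,B,D; methods=hash,merge,hash

Selinger DP (subsets sized 1..n):
  {A}: scan cost=100, card=100
  {D}: scan cost=150, card=150
  {C}: scan cost=150, card=150
  {B}: scan cost=500, card=500
  {AD}: card=7500; try (A,hash)→1700, (D,merge)→2250, (A,merge)→2300, (D,hash)→2600, (D,nl)→15100, (A,nl)→15150; best=1700 via (A,hash)
  {AC}: card=200; try (A,hash)→1700, (C,merge)→2250, (A,merge)→2300, (C,hash)→2600, (C,nl)→15100, (A,nl)→15150; best=1700 via (A,hash)
  {AB}: card=5000; try (A,hash)→2400, (B,merge)→5900, (A,merge)→6300, (B,hash)→9200, (B,nl)→50100, (A,nl)→50500; best=2400 via (A,hash)
  {ACD}: card=15000; try (D,hash)→4300, (D,merge)→4850, (C,hash)→11600, (D,nl)→31700, (C,merge)→108050, (C,nl)→1126700; best=4300 via (D,hash)
  {ABD}: card=375000; try (D,hash)→9800, (B,hash)→18200, (D,merge)→73750, (B,merge)→111700, (D,nl)→752400, (B,nl)→3751700; best=9800 via (D,hash)
  {ABC}: card=10000; try (B,merge)→8500, (C,hash)→9800, (B,hash)→10900, (C,merge)→73750, (B,nl)→101700, (C,nl)→752400; best=8500 via (B,merge)
  {ABCD}: card=750000; try (D,hash)→20900, (B,hash)→28300, (D,merge)→159850, (B,merge)→234300, (C,hash)→387200, (D,nl)→1508500 …(+3); best=20900 via (D,hash)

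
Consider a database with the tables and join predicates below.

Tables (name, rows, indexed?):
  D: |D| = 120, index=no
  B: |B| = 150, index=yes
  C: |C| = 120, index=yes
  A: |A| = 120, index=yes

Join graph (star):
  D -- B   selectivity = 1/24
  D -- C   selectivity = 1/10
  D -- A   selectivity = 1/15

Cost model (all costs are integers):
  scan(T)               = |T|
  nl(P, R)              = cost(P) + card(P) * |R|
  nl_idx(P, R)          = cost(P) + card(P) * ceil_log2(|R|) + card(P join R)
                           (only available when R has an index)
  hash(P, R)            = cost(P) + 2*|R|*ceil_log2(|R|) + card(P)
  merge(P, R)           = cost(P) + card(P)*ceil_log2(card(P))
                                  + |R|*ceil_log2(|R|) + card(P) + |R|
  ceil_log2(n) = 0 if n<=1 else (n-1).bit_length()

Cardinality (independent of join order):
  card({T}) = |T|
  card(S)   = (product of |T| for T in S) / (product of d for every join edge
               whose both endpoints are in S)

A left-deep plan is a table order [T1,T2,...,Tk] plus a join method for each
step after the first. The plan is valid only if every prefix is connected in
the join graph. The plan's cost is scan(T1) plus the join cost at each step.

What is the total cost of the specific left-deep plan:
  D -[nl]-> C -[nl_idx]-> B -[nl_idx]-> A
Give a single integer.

step 1: scan D: cost=120, card=120
step 2: join C via nl
    card(P join C) = 120*120/(10) = 1440
    cost = 120 + 120*120 = 14520
step 3: join B via nl_idx
    card(P join B) = 1440*150/(24) = 9000
    cost = 14520 + 1440*8 + 9000 = 35040
step 4: join A via nl_idx
    card(P join A) = 9000*120/(15) = 72000
    cost = 35040 + 9000*7 + 72000 = 170040

170040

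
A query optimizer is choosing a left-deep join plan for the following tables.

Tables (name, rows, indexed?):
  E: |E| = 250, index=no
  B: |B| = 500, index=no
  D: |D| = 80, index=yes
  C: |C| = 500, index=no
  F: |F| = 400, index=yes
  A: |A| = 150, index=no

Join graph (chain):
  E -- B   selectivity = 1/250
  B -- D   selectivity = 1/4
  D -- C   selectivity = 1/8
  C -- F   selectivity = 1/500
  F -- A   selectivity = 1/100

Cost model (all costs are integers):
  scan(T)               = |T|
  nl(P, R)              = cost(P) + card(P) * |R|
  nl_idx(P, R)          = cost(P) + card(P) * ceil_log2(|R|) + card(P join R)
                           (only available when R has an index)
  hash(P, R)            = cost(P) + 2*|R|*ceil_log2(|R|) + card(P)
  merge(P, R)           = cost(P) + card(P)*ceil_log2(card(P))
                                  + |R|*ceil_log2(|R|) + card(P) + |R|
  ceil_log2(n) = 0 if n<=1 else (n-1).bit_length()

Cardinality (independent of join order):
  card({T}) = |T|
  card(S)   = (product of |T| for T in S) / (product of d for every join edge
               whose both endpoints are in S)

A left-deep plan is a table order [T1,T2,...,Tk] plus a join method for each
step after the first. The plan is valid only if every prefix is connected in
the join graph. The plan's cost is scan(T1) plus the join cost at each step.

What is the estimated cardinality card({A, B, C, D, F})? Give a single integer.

750000

Tables in S: A(150), B(500), C(500), D(80), F(400)
Edges inside S: B-D(d=4), D-C(d=8), C-F(d=500), F-A(d=100)
numerator = 150 * 500 * 500 * 80 * 400 = 1200000000000
denominator = 4 * 8 * 500 * 100 = 1600000
card(S) = 1200000000000 / 1600000 = 750000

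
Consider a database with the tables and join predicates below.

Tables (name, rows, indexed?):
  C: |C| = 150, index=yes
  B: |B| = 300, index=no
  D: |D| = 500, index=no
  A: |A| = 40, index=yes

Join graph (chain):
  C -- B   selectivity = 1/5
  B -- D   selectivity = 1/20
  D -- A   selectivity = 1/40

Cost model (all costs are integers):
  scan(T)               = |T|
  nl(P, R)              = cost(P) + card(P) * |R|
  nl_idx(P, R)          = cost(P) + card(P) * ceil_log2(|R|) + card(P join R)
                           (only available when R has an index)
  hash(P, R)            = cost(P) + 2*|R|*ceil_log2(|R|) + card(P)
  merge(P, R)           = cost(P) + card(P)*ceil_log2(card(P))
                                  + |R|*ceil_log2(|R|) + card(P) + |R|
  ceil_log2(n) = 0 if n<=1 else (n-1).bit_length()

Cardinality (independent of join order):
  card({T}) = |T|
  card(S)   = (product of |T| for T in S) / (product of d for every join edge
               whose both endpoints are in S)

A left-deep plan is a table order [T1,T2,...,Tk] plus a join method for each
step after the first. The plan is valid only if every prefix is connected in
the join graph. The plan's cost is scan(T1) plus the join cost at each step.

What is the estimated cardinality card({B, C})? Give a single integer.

9000

Tables in S: B(300), C(150)
Edges inside S: C-B(d=5)
numerator = 300 * 150 = 45000
denominator = 5 = 5
card(S) = 45000 / 5 = 9000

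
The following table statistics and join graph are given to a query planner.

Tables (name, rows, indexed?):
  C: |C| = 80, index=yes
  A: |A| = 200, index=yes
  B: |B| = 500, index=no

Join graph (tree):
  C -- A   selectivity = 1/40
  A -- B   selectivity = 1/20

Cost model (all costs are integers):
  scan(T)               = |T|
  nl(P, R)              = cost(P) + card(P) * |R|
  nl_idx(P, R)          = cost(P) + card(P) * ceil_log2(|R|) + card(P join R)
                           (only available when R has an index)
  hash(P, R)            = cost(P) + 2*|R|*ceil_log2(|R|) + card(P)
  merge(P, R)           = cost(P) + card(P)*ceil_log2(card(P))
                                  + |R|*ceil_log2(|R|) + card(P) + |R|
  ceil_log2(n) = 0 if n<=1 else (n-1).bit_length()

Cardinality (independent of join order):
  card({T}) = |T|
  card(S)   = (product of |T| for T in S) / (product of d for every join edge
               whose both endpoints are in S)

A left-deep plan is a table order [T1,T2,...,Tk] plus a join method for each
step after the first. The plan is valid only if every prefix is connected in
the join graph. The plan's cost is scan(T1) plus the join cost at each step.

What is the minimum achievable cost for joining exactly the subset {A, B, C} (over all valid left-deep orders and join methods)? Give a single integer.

Selinger DP over subsets of {A,B,C}:
  {C}: scan cost=80, card=80
  {A}: scan cost=200, card=200
  {B}: scan cost=500, card=500
  {AC}: card=400; try (A,nl_idx)→1120, (C,hash)→1520, (C,nl_idx)→2000, (A,merge)→2520, (C,merge)→2640, (A,hash)→3360 …(+2); best=1120 via (A,nl_idx)
  {AB}: card=5000; try (A,hash)→4200, (B,merge)→7000, (A,merge)→7300, (B,hash)→9400, (A,nl_idx)→9500, (B,nl)→100200 …(+1); best=4200 via (A,hash)
  {ABC}: card=10000; try (B,merge)→10120, (C,hash)→10320, (B,hash)→10520, (C,nl_idx)→49200, (C,merge)→74840, (B,nl)→201120 …(+1); best=10120 via (B,merge)

10120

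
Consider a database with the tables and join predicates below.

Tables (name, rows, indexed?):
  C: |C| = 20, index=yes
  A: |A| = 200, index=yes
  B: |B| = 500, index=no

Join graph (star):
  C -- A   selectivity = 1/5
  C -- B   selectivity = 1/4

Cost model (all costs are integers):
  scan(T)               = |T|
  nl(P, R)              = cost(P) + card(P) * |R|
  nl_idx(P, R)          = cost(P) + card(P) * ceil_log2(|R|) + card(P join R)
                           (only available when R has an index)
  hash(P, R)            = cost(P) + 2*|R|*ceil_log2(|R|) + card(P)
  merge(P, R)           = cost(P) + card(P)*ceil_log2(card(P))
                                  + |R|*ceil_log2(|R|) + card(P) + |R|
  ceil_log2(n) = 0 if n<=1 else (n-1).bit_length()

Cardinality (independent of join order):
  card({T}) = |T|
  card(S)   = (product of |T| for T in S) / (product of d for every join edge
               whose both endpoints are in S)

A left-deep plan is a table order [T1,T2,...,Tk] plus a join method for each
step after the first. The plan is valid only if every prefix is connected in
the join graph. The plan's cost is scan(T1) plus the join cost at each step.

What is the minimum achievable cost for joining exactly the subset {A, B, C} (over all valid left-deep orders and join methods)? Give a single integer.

Selinger DP over subsets of {A,B,C}:
  {C}: scan cost=20, card=20
  {A}: scan cost=200, card=200
  {B}: scan cost=500, card=500
  {AC}: card=800; try (C,hash)→600, (A,nl_idx)→980, (A,merge)→1940, (C,nl_idx)→2000, (C,merge)→2120, (A,hash)→3240 …(+2); best=600 via (C,hash)
  {BC}: card=2500; try (C,hash)→1200, (B,merge)→5140, (C,nl_idx)→5500, (C,merge)→5620, (B,hash)→9040, (B,nl)→10020 …(+1); best=1200 via (C,hash)
  {ABC}: card=100000; try (A,hash)→6900, (B,hash)→10400, (B,merge)→14400, (A,merge)→35500, (A,nl_idx)→121200, (B,nl)→400600 …(+1); best=6900 via (A,hash)

6900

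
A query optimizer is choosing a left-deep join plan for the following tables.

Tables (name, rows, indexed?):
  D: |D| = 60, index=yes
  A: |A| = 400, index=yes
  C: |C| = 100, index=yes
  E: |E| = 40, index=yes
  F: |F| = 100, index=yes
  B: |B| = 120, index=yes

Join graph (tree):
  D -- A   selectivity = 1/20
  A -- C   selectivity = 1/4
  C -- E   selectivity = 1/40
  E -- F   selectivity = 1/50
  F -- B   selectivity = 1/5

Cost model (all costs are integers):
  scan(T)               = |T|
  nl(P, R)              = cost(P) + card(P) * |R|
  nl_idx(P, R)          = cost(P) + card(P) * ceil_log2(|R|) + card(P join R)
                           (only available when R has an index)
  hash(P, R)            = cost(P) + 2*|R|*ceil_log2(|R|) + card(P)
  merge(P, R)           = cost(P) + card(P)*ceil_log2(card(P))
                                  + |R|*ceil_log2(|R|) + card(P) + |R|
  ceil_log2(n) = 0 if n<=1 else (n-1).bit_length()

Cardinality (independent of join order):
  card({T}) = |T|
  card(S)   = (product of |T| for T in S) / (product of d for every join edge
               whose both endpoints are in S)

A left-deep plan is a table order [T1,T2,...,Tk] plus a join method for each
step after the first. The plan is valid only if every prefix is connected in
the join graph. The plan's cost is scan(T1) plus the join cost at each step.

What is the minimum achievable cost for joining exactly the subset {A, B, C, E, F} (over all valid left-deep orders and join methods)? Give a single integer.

Selinger DP over subsets of {A,B,C,E,F}:
  {A}: scan cost=400, card=400
  {C}: scan cost=100, card=100
  {E}: scan cost=40, card=40
  {F}: scan cost=100, card=100
  {B}: scan cost=120, card=120
  {AC}: card=10000; try (C,hash)→2200, (A,merge)→4900, (C,merge)→5200, (A,hash)→7400, (A,nl_idx)→11000, (C,nl_idx)→13200 …(+2); best=2200 via (C,hash)
  {CE}: card=100; try (C,nl_idx)→420, (E,hash)→680, (E,nl_idx)→800, (C,merge)→1120, (E,merge)→1180, (C,hash)→1480 …(+2); best=420 via (C,nl_idx)
  {EF}: card=80; try (F,nl_idx)→400, (E,hash)→680, (E,nl_idx)→780, (F,merge)→1120, (E,merge)→1180, (F,hash)→1480 …(+2); best=400 via (F,nl_idx)
  {BF}: card=2400; try (F,hash)→1640, (B,merge)→1860, (F,merge)→1880, (B,hash)→1880, (B,nl_idx)→3200, (F,nl_idx)→3360 …(+2); best=1640 via (F,hash)
  {ACE}: card=10000; try (A,merge)→5220, (A,hash)→7720, (A,nl_idx)→11320, (E,hash)→12680, (A,nl)→40420, (E,nl_idx)→72200 …(+2); best=5220 via (A,merge)
  {CEF}: card=200; try (C,nl_idx)→1160, (F,nl_idx)→1320, (C,merge)→1840, (C,hash)→1880, (F,hash)→1920, (F,merge)→2020 …(+2); best=1160 via (C,nl_idx)
  {BEF}: card=1920; try (B,merge)→2000, (B,hash)→2160, (B,nl_idx)→2880, (E,hash)→4520, (B,nl)→10000, (E,nl_idx)→17960 …(+2); best=2000 via (B,merge)
  {ACEF}: card=20000; try (A,merge)→6960, (A,hash)→8560, (F,hash)→16620, (A,nl_idx)→22960, (A,nl)→81160, (F,nl_idx)→95220 …(+2); best=6960 via (A,merge)
  {BCEF}: card=4800; try (B,hash)→3040, (B,merge)→3920, (C,hash)→5320, (B,nl_idx)→7360, (C,nl_idx)→20240, (B,nl)→25160 …(+2); best=3040 via (B,hash)
  {ABCEF}: card=480000; try (A,hash)→15040, (B,hash)→28640, (A,merge)→74240, (B,merge)→327920, (A,nl_idx)→526240, (B,nl_idx)→626960 …(+2); best=15040 via (A,hash)

15040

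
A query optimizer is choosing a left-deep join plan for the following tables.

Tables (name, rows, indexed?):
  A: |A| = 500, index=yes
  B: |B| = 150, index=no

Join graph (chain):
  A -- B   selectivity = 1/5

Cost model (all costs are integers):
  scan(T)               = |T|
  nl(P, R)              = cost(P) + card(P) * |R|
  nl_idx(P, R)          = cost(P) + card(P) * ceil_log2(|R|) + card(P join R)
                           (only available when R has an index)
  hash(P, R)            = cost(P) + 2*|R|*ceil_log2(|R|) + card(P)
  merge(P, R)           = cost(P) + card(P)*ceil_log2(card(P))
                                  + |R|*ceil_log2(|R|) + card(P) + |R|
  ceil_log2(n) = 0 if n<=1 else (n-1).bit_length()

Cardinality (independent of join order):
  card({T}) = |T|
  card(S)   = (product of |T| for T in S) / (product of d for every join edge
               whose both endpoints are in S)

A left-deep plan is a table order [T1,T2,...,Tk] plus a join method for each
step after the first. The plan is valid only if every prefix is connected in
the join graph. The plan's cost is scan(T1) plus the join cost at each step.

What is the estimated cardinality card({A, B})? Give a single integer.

15000

Tables in S: A(500), B(150)
Edges inside S: A-B(d=5)
numerator = 500 * 150 = 75000
denominator = 5 = 5
card(S) = 75000 / 5 = 15000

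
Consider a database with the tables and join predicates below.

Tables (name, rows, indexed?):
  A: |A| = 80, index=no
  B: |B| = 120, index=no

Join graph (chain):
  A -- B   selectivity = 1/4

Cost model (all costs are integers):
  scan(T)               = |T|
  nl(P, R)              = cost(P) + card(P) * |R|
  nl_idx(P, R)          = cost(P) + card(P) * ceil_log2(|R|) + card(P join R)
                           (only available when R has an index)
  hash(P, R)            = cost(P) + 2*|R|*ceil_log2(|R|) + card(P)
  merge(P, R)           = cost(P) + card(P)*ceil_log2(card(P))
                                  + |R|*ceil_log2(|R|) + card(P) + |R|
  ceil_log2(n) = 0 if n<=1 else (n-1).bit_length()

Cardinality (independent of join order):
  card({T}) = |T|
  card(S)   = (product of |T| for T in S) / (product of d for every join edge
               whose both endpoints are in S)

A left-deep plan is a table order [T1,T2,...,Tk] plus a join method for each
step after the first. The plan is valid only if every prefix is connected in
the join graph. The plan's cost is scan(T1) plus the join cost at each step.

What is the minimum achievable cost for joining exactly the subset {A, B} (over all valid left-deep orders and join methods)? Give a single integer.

1360

Selinger DP over subsets of {A,B}:
  {A}: scan cost=80, card=80
  {B}: scan cost=120, card=120
  {AB}: card=2400; try (A,hash)→1360, (B,merge)→1680, (A,merge)→1720, (B,hash)→1840, (B,nl)→9680, (A,nl)→9720; best=1360 via (A,hash)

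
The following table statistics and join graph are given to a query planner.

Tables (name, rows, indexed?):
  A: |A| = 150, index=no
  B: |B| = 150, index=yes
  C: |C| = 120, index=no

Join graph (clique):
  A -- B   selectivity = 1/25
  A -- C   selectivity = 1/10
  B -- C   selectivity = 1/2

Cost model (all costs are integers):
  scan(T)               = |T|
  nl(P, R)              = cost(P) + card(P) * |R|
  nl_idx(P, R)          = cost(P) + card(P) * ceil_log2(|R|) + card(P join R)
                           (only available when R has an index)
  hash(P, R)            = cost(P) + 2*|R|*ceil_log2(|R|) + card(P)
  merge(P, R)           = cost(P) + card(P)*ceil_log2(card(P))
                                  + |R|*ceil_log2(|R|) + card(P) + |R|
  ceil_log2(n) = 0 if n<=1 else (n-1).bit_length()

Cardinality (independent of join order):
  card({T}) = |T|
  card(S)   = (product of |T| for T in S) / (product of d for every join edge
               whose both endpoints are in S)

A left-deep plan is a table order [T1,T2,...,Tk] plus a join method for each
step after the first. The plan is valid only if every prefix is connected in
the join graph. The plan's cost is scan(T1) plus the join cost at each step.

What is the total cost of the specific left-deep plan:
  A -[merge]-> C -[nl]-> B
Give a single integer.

step 1: scan A: cost=150, card=150
step 2: join C via merge
    card(P join C) = 150*120/(10) = 1800
    cost = 150 + 150*8 + 120*7 + 150 + 120 = 2460
step 3: join B via nl
    card(P join B) = 1800*150/(25*2) = 5400
    cost = 2460 + 1800*150 = 272460

272460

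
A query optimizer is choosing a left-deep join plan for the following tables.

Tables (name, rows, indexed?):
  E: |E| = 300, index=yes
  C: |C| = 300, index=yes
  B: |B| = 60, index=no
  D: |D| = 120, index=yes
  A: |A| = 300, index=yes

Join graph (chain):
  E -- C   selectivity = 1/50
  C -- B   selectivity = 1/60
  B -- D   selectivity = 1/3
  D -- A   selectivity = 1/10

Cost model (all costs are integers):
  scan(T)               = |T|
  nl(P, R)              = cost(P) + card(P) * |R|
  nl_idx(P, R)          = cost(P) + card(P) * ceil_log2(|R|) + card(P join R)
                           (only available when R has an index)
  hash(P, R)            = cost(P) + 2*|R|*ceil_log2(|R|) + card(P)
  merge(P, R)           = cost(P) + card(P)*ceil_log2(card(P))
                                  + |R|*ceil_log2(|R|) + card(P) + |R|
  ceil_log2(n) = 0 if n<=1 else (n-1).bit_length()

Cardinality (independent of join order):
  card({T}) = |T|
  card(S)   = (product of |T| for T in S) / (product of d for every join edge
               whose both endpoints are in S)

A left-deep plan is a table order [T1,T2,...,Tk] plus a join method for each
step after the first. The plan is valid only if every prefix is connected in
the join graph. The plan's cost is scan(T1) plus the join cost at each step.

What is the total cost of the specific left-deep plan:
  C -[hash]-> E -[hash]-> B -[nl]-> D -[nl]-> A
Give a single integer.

step 1: scan C: cost=300, card=300
step 2: join E via hash
    card(P join E) = 300*300/(50) = 1800
    cost = 300 + 2*300*9 + 300 = 6000
step 3: join B via hash
    card(P join B) = 1800*60/(60) = 1800
    cost = 6000 + 2*60*6 + 1800 = 8520
step 4: join D via nl
    card(P join D) = 1800*120/(3) = 72000
    cost = 8520 + 1800*120 = 224520
step 5: join A via nl
    card(P join A) = 72000*300/(10) = 2160000
    cost = 224520 + 72000*300 = 21824520

21824520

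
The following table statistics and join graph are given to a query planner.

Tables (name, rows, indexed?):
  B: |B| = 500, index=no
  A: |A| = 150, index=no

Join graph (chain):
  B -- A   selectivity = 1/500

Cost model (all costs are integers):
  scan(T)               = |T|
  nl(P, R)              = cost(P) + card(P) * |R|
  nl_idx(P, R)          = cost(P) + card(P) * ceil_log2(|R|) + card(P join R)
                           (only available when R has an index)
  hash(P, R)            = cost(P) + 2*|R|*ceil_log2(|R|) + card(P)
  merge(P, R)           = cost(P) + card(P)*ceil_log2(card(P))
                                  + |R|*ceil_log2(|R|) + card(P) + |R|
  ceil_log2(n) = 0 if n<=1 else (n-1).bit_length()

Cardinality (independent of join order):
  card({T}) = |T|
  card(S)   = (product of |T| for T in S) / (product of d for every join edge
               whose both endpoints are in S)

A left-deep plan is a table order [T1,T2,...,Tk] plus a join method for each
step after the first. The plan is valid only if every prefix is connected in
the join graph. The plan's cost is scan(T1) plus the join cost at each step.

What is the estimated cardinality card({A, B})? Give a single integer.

150

Tables in S: A(150), B(500)
Edges inside S: B-A(d=500)
numerator = 150 * 500 = 75000
denominator = 500 = 500
card(S) = 75000 / 500 = 150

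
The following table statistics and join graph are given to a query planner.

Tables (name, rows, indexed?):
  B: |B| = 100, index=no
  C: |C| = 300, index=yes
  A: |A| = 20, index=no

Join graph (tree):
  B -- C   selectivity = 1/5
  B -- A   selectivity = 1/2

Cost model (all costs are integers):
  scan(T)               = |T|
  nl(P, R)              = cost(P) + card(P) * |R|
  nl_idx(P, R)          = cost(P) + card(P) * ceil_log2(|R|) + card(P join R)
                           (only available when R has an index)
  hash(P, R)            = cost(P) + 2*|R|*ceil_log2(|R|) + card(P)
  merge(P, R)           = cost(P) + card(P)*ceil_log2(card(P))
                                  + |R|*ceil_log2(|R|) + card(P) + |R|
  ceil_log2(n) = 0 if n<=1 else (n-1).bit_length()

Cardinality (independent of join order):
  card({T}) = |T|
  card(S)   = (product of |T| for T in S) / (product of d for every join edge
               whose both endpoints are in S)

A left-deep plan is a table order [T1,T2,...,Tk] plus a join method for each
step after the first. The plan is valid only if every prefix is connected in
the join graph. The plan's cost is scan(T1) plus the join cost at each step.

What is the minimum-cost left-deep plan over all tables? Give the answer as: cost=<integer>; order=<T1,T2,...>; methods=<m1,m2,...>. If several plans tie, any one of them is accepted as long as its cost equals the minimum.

cost=6800; order=B,A,C; methods=hash,hash

Selinger DP (subsets sized 1..n):
  {B}: scan cost=100, card=100
  {C}: scan cost=300, card=300
  {A}: scan cost=20, card=20
  {BC}: card=6000; try (B,hash)→2000, (C,merge)→3900, (B,merge)→4100, (C,hash)→5600, (C,nl_idx)→7000, (C,nl)→30100 …(+1); best=2000 via (B,hash)
  {AB}: card=1000; try (A,hash)→400, (B,merge)→940, (A,merge)→1020, (B,hash)→1440, (B,nl)→2020, (A,nl)→2100; best=400 via (A,hash)
  {ABC}: card=60000; try (C,hash)→6800, (A,hash)→8200, (C,merge)→14400, (C,nl_idx)→69400, (A,merge)→86120, (A,nl)→122000 …(+1); best=6800 via (C,hash)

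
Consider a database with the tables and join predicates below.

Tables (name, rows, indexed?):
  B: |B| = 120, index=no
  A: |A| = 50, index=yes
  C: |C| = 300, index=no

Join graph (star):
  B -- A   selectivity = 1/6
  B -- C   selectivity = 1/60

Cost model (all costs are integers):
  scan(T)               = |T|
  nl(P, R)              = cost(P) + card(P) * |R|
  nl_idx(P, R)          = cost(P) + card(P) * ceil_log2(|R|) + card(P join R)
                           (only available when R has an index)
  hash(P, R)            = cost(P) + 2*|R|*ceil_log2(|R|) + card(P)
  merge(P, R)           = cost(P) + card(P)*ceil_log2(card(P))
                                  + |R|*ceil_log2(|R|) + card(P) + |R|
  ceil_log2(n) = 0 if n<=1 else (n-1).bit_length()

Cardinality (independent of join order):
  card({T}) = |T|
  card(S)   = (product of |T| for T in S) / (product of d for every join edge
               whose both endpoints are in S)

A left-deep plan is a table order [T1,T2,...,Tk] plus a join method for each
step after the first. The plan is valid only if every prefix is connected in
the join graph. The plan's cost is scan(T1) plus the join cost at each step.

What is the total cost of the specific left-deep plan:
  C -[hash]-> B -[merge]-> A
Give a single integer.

9230

step 1: scan C: cost=300, card=300
step 2: join B via hash
    card(P join B) = 300*120/(60) = 600
    cost = 300 + 2*120*7 + 300 = 2280
step 3: join A via merge
    card(P join A) = 600*50/(6) = 5000
    cost = 2280 + 600*10 + 50*6 + 600 + 50 = 9230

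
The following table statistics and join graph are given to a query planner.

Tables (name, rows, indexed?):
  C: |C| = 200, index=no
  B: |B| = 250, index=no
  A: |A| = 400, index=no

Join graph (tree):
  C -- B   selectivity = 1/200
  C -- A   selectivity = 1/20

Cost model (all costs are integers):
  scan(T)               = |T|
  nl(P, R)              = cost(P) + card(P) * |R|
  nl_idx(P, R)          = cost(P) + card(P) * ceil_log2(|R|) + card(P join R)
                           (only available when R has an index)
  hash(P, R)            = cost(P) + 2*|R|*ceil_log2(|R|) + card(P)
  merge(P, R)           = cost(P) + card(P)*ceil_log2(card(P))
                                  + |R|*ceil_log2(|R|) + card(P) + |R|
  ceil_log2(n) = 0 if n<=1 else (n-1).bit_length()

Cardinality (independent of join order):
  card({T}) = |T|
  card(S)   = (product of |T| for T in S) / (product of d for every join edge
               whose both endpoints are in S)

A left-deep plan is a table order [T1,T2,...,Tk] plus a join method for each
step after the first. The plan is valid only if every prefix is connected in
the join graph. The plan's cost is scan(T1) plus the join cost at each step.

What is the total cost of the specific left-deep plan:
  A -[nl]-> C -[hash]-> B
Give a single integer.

step 1: scan A: cost=400, card=400
step 2: join C via nl
    card(P join C) = 400*200/(20) = 4000
    cost = 400 + 400*200 = 80400
step 3: join B via hash
    card(P join B) = 4000*250/(200) = 5000
    cost = 80400 + 2*250*8 + 4000 = 88400

88400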